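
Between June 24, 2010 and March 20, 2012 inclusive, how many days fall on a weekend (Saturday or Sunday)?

182

June 24, 2010 is a Thursday.
The range spans 636 days (inclusive of both endpoints).
636 = 7 × 90 + 6, so there are 90 full weeks plus 6 extra days.
Each full week contributes 2 weekend days (Sat, Sun): 90 × 2 = 180.
The 6 extra days are Thursday, Friday, Saturday, Sunday, Monday, Tuesday — 2 of them qualify.
Total: 180 + 2 = 182.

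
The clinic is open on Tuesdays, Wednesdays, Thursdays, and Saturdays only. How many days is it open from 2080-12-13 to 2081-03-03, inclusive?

2080-12-13 is a Friday.
That's 81 days from start to end, counting both.
81 = 7 × 11 + 4, so there are 11 full weeks plus 4 extra days.
Each full week contributes 4 days from the set (Tue, Wed, Thu, Sat): 11 × 4 = 44.
The 4 extra days are Friday, Saturday, Sunday, Monday — 1 of them qualifies.
Total: 44 + 1 = 45.

45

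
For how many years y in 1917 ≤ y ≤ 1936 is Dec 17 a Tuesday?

Day of week of December 17 in each year:
1917: Mon, 1918: Tue ✓, 1919: Wed, 1920: Fri, 1921: Sat, 1922: Sun, 1923: Mon, 1924: Wed, 1925: Thu, 1926: Fri, 1927: Sat, 1928: Mon, 1929: Tue ✓, 1930: Wed, 1931: Thu, 1932: Sat, 1933: Sun, 1934: Mon, 1935: Tue ✓, 1936: Thu
Tuesdays: 1918, 1929, 1935.

3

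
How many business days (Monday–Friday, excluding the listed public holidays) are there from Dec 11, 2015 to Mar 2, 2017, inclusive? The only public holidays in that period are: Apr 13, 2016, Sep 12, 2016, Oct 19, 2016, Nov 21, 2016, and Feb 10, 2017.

Dec 11, 2015 is a Friday.
The range spans 448 days (inclusive of both endpoints).
448 = 7 × 64, so the span is exactly 64 full weeks.
Each full week contributes 5 weekdays (Mon–Fri): 64 × 5 = 320.
Total: 320.
Holidays: Apr 13, 2016 (Wed); Sep 12, 2016 (Mon); Oct 19, 2016 (Wed); Nov 21, 2016 (Mon); Feb 10, 2017 (Fri).
All 5 holidays fall on weekdays, so subtract 5.
Business days: 320 − 5 = 315.

315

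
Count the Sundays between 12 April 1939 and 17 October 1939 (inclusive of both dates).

12 April 1939 is a Wednesday.
That's 189 days from start to end, counting both.
189 = 7 × 27, so the span is exactly 27 full weeks.
Each full week contributes one Sunday: 27 so far.

27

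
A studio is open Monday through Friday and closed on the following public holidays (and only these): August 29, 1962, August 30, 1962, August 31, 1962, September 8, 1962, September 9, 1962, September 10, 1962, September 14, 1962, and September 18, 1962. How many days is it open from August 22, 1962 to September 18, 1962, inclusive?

August 22, 1962 is a Wednesday.
From August 22, 1962 to September 18, 1962 is 28 days inclusive.
28 = 7 × 4, so the span is exactly 4 full weeks.
Each full week contributes 5 weekdays (Mon–Fri): 4 × 5 = 20.
Holidays: August 29, 1962 (Wed); August 30, 1962 (Thu); August 31, 1962 (Fri); September 8, 1962 (Sat); September 9, 1962 (Sun); September 10, 1962 (Mon); September 14, 1962 (Fri); September 18, 1962 (Tue).
6 of the 8 holidays fall on weekdays; the rest are weekends and were already excluded.
Business days: 20 − 6 = 14.

14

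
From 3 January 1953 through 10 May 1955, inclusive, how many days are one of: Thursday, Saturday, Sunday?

368

3 January 1953 is a Saturday.
The range spans 858 days (inclusive of both endpoints).
858 = 7 × 122 + 4, so there are 122 full weeks plus 4 extra days.
Each full week contributes 3 days from the set (Thu, Sat, Sun): 122 × 3 = 366.
The 4 extra days are Saturday, Sunday, Monday, Tuesday — 2 of them qualify.
Total: 366 + 2 = 368.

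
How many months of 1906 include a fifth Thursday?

4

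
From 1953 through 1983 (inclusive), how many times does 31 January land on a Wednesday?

Day of week of January 31 in each year:
1953: Sat, 1954: Sun, 1955: Mon, 1956: Tue, 1957: Thu, 1958: Fri, 1959: Sat, 1960: Sun, 1961: Tue, 1962: Wed ✓, 1963: Thu, 1964: Fri, 1965: Sun, 1966: Mon, 1967: Tue, 1968: Wed ✓, 1969: Fri, 1970: Sat, 1971: Sun, 1972: Mon, 1973: Wed ✓, 1974: Thu, 1975: Fri, 1976: Sat, 1977: Mon, 1978: Tue, 1979: Wed ✓, 1980: Thu, 1981: Sat, 1982: Sun, 1983: Mon
Wednesdays: 1962, 1968, 1973, 1979.

4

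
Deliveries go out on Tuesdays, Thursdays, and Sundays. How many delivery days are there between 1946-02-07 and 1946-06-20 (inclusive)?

1946-02-07 is a Thursday.
The range spans 134 days (inclusive of both endpoints).
134 = 7 × 19 + 1, so there are 19 full weeks plus 1 extra day.
Each full week contributes 3 days from the set (Tue, Thu, Sun): 19 × 3 = 57.
The 1 extra day is Thu — 1 of them qualifies.
Total: 57 + 1 = 58.

58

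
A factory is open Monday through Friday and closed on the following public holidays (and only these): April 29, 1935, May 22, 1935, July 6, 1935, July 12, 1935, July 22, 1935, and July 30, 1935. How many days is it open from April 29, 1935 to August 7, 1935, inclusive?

68

April 29, 1935 is a Monday.
From April 29, 1935 to August 7, 1935 is 101 days inclusive.
101 = 7 × 14 + 3, so there are 14 full weeks plus 3 extra days.
Each full week contributes 5 weekdays (Mon–Fri): 14 × 5 = 70.
The 3 extra days are Mon, Tue, Wed — 3 of them qualify.
Total: 70 + 3 = 73.
Holidays: April 29, 1935 (Mon); May 22, 1935 (Wed); July 6, 1935 (Sat); July 12, 1935 (Fri); July 22, 1935 (Mon); July 30, 1935 (Tue).
5 of the 6 holidays fall on weekdays; the rest are weekends and were already excluded.
Business days: 73 − 5 = 68.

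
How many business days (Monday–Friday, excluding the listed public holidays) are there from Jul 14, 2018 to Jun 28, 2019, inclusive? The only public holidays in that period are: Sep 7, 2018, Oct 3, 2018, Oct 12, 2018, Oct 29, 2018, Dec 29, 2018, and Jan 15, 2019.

Jul 14, 2018 is a Saturday.
That's 350 days from start to end, counting both.
350 = 7 × 50, so the span is exactly 50 full weeks.
Each full week contributes 5 weekdays (Mon–Fri): 50 × 5 = 250.
Total: 250.
Holidays: Sep 7, 2018 (Fri); Oct 3, 2018 (Wed); Oct 12, 2018 (Fri); Oct 29, 2018 (Mon); Dec 29, 2018 (Sat); Jan 15, 2019 (Tue).
5 of the 6 holidays fall on weekdays; the rest are weekends and were already excluded.
Business days: 250 − 5 = 245.

245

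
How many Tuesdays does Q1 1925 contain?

13

1 January 1925 is a Thursday.
The range spans 90 days (inclusive of both endpoints).
90 = 7 × 12 + 6, so there are 12 full weeks plus 6 extra days.
Each full week contributes one Tuesday: 12 so far.
The 6 extra days are Thu, Fri, Sat, Sun, Mon, Tue — 1 of them qualifies.
Total: 12 + 1 = 13.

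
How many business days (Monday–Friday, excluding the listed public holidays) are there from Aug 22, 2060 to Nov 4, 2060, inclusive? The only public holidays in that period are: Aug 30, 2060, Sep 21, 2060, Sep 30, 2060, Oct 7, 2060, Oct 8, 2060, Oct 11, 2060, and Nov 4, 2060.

47 business days

Aug 22, 2060 is a Sunday.
The range spans 75 days (inclusive of both endpoints).
75 = 7 × 10 + 5, so there are 10 full weeks plus 5 extra days.
Each full week contributes 5 weekdays (Mon–Fri): 10 × 5 = 50.
The 5 extra days are Sunday, Monday, Tuesday, Wednesday, Thursday — 4 of them qualify.
Total: 50 + 4 = 54.
Holidays: Aug 30, 2060 (Mon); Sep 21, 2060 (Tue); Sep 30, 2060 (Thu); Oct 7, 2060 (Thu); Oct 8, 2060 (Fri); Oct 11, 2060 (Mon); Nov 4, 2060 (Thu).
All 7 holidays fall on weekdays, so subtract 7.
Business days: 54 − 7 = 47.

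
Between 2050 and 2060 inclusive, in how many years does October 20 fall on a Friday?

Day of week of October 20 in each year:
2050: Thu, 2051: Fri ✓, 2052: Sun, 2053: Mon, 2054: Tue, 2055: Wed, 2056: Fri ✓, 2057: Sat, 2058: Sun, 2059: Mon, 2060: Wed
Fridays: 2051, 2056.

2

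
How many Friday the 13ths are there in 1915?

The 13th falls on a Friday when the month's 13th has weekday Fri.
Jan 13 is Wed; Feb 13 is Sat; Mar 13 is Sat; Apr 13 is Tue; May 13 is Thu; Jun 13 is Sun; Jul 13 is Tue; Aug 13 is Fri ✓; Sep 13 is Mon; Oct 13 is Wed; Nov 13 is Sat; Dec 13 is Mon.
Friday the 13ths: Aug.

1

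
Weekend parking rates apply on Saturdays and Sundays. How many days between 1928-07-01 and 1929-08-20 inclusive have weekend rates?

1928-07-01 is a Sunday.
That's 416 days from start to end, counting both.
416 = 7 × 59 + 3, so there are 59 full weeks plus 3 extra days.
Each full week contributes 2 weekend days (Sat, Sun): 59 × 2 = 118.
The 3 extra days are Sunday, Monday, Tuesday — 1 of them qualifies.
Total: 118 + 1 = 119.

119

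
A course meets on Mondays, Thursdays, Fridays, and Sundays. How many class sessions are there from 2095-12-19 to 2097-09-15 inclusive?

2095-12-19 is a Monday.
The range spans 637 days (inclusive of both endpoints).
637 = 7 × 91, so the span is exactly 91 full weeks.
Each full week contributes 4 days from the set (Mon, Thu, Fri, Sun): 91 × 4 = 364.
Total: 364.

364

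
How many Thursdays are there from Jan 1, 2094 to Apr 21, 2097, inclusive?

172

Jan 1, 2094 is a Friday.
The range spans 1207 days (inclusive of both endpoints).
1207 = 7 × 172 + 3, so there are 172 full weeks plus 3 extra days.
Each full week contributes one Thursday: 172 so far.
The 3 extra days are Fri, Sat, Sun — none qualify.
Total: 172 + 0 = 172.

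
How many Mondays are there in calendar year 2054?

52

January 1, 2054 is a Thursday.
The range spans 365 days (inclusive of both endpoints).
365 = 7 × 52 + 1, so there are 52 full weeks plus 1 extra day.
Each full week contributes one Monday: 52 so far.
The 1 extra day is Thursday — none qualify.
Total: 52 + 0 = 52.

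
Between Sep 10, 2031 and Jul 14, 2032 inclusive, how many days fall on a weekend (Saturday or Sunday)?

Sep 10, 2031 is a Wednesday.
That's 309 days from start to end, counting both.
309 = 7 × 44 + 1, so there are 44 full weeks plus 1 extra day.
Each full week contributes 2 weekend days (Sat, Sun): 44 × 2 = 88.
The 1 extra day is Wednesday — none qualify.
Total: 88 + 0 = 88.

88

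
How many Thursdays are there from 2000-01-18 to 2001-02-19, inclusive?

2000-01-18 is a Tuesday.
That's 399 days from start to end, counting both.
399 = 7 × 57, so the span is exactly 57 full weeks.
Each full week contributes one Thursday: 57 so far.
Total: 57.

57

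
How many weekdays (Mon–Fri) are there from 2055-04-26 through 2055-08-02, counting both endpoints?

2055-04-26 is a Monday.
From 2055-04-26 to 2055-08-02 is 99 days inclusive.
99 = 7 × 14 + 1, so there are 14 full weeks plus 1 extra day.
Each full week contributes 5 weekdays (Mon–Fri): 14 × 5 = 70.
The 1 extra day is Monday — 1 of them qualifies.
Total: 70 + 1 = 71.

71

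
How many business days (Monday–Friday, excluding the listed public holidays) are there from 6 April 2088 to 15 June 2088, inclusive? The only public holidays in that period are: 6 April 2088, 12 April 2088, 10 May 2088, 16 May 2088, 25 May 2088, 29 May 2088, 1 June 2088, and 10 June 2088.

45

6 April 2088 is a Tuesday.
The range spans 71 days (inclusive of both endpoints).
71 = 7 × 10 + 1, so there are 10 full weeks plus 1 extra day.
Each full week contributes 5 weekdays (Mon–Fri): 10 × 5 = 50.
The 1 extra day is Tue — 1 of them qualifies.
Total: 50 + 1 = 51.
Holidays: 6 April 2088 (Tue); 12 April 2088 (Mon); 10 May 2088 (Mon); 16 May 2088 (Sun); 25 May 2088 (Tue); 29 May 2088 (Sat); 1 June 2088 (Tue); 10 June 2088 (Thu).
6 of the 8 holidays fall on weekdays; the rest are weekends and were already excluded.
Business days: 51 − 6 = 45.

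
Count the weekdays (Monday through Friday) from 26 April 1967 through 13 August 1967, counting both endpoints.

26 April 1967 is a Wednesday.
That's 110 days from start to end, counting both.
110 = 7 × 15 + 5, so there are 15 full weeks plus 5 extra days.
Each full week contributes 5 weekdays (Mon–Fri): 15 × 5 = 75.
The 5 extra days are Wed, Thu, Fri, Sat, Sun — 3 of them qualify.
Total: 75 + 3 = 78.

78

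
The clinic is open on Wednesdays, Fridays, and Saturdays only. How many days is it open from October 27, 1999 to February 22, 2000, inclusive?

51

October 27, 1999 is a Wednesday.
That's 119 days from start to end, counting both.
119 = 7 × 17, so the span is exactly 17 full weeks.
Each full week contributes 3 days from the set (Wed, Fri, Sat): 17 × 3 = 51.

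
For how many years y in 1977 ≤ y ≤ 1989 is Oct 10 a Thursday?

Day of week of October 10 in each year:
1977: Mon, 1978: Tue, 1979: Wed, 1980: Fri, 1981: Sat, 1982: Sun, 1983: Mon, 1984: Wed, 1985: Thu ✓, 1986: Fri, 1987: Sat, 1988: Mon, 1989: Tue
Thursdays: 1985.

1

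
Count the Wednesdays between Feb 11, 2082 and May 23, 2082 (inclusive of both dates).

15 Wednesdays

Feb 11, 2082 is a Wednesday.
From Feb 11, 2082 to May 23, 2082 is 102 days inclusive.
102 = 7 × 14 + 4, so there are 14 full weeks plus 4 extra days.
Each full week contributes one Wednesday: 14 so far.
The 4 extra days are Wednesday, Thursday, Friday, Saturday — 1 of them qualifies.
Total: 14 + 1 = 15.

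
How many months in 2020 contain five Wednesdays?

A month has five Wednesdays exactly when Wednesday falls within its first (length − 28) days.
Jan: 31 days, starts Wed → 5 of Wed, Thu, Fri ✓
Feb: 29 days, starts Sat → 5 of Sat
Mar: 31 days, starts Sun → 5 of Sun, Mon, Tue
Apr: 30 days, starts Wed → 5 of Wed, Thu ✓
May: 31 days, starts Fri → 5 of Fri, Sat, Sun
Jun: 30 days, starts Mon → 5 of Mon, Tue
Jul: 31 days, starts Wed → 5 of Wed, Thu, Fri ✓
Aug: 31 days, starts Sat → 5 of Sat, Sun, Mon
Sep: 30 days, starts Tue → 5 of Tue, Wed ✓
Oct: 31 days, starts Thu → 5 of Thu, Fri, Sat
Nov: 30 days, starts Sun → 5 of Sun, Mon
Dec: 31 days, starts Tue → 5 of Tue, Wed, Thu ✓
Months with five Wednesdays: Jan, Apr, Jul, Sep, Dec.

5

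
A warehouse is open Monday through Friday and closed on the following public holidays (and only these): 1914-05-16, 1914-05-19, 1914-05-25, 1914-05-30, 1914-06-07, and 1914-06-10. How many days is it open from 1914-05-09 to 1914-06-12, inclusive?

1914-05-09 is a Saturday.
From 1914-05-09 to 1914-06-12 is 35 days inclusive.
35 = 7 × 5, so the span is exactly 5 full weeks.
Each full week contributes 5 weekdays (Mon–Fri): 5 × 5 = 25.
Holidays: 1914-05-16 (Sat); 1914-05-19 (Tue); 1914-05-25 (Mon); 1914-05-30 (Sat); 1914-06-07 (Sun); 1914-06-10 (Wed).
3 of the 6 holidays fall on weekdays; the rest are weekends and were already excluded.
Business days: 25 − 3 = 22.

22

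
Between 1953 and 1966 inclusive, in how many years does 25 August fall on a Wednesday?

2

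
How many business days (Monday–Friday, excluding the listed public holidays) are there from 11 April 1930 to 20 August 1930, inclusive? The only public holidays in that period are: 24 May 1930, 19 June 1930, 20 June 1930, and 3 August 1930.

92 business days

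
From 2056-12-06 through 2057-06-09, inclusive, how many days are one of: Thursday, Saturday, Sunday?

80

2056-12-06 is a Wednesday.
The range spans 186 days (inclusive of both endpoints).
186 = 7 × 26 + 4, so there are 26 full weeks plus 4 extra days.
Each full week contributes 3 days from the set (Thu, Sat, Sun): 26 × 3 = 78.
The 4 extra days are Wed, Thu, Fri, Sat — 2 of them qualify.
Total: 78 + 2 = 80.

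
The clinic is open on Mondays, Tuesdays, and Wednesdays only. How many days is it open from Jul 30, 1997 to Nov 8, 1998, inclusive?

199

Jul 30, 1997 is a Wednesday.
The range spans 467 days (inclusive of both endpoints).
467 = 7 × 66 + 5, so there are 66 full weeks plus 5 extra days.
Each full week contributes 3 days from the set (Mon, Tue, Wed): 66 × 3 = 198.
The 5 extra days are Wed, Thu, Fri, Sat, Sun — 1 of them qualifies.
Total: 198 + 1 = 199.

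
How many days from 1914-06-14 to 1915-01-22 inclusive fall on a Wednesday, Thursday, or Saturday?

95

1914-06-14 is a Sunday.
From 1914-06-14 to 1915-01-22 is 223 days inclusive.
223 = 7 × 31 + 6, so there are 31 full weeks plus 6 extra days.
Each full week contributes 3 days from the set (Wed, Thu, Sat): 31 × 3 = 93.
The 6 extra days are Sun, Mon, Tue, Wed, Thu, Fri — 2 of them qualify.
Total: 93 + 2 = 95.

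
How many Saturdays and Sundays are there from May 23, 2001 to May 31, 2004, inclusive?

May 23, 2001 is a Wednesday.
From May 23, 2001 to May 31, 2004 is 1105 days inclusive.
1105 = 7 × 157 + 6, so there are 157 full weeks plus 6 extra days.
Each full week contributes 2 weekend days (Sat, Sun): 157 × 2 = 314.
The 6 extra days are Wed, Thu, Fri, Sat, Sun, Mon — 2 of them qualify.
Total: 314 + 2 = 316.

316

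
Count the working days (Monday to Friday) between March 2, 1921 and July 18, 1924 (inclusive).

March 2, 1921 is a Wednesday.
That's 1235 days from start to end, counting both.
1235 = 7 × 176 + 3, so there are 176 full weeks plus 3 extra days.
Each full week contributes 5 weekdays (Mon–Fri): 176 × 5 = 880.
The 3 extra days are Wednesday, Thursday, Friday — 3 of them qualify.
Total: 880 + 3 = 883.

883 weekdays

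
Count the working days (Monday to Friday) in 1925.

January 1, 1925 is a Thursday.
From January 1, 1925 to December 31, 1925 is 365 days inclusive.
365 = 7 × 52 + 1, so there are 52 full weeks plus 1 extra day.
Each full week contributes 5 weekdays (Mon–Fri): 52 × 5 = 260.
The 1 extra day is Thursday — 1 of them qualifies.
Total: 260 + 1 = 261.

261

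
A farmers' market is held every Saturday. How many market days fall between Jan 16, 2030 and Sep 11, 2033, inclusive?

191

Jan 16, 2030 is a Wednesday.
That's 1335 days from start to end, counting both.
1335 = 7 × 190 + 5, so there are 190 full weeks plus 5 extra days.
Each full week contributes one Saturday: 190 so far.
The 5 extra days are Wednesday, Thursday, Friday, Saturday, Sunday — 1 of them qualifies.
Total: 190 + 1 = 191.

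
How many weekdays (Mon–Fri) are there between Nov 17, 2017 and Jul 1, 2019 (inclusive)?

422

Nov 17, 2017 is a Friday.
From Nov 17, 2017 to Jul 1, 2019 is 592 days inclusive.
592 = 7 × 84 + 4, so there are 84 full weeks plus 4 extra days.
Each full week contributes 5 weekdays (Mon–Fri): 84 × 5 = 420.
The 4 extra days are Friday, Saturday, Sunday, Monday — 2 of them qualify.
Total: 420 + 2 = 422.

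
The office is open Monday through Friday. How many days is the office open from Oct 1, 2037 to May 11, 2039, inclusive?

420 weekdays

Oct 1, 2037 is a Thursday.
The range spans 588 days (inclusive of both endpoints).
588 = 7 × 84, so the span is exactly 84 full weeks.
Each full week contributes 5 weekdays (Mon–Fri): 84 × 5 = 420.
Total: 420.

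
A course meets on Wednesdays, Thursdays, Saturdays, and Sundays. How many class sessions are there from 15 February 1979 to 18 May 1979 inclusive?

15 February 1979 is a Thursday.
From 15 February 1979 to 18 May 1979 is 93 days inclusive.
93 = 7 × 13 + 2, so there are 13 full weeks plus 2 extra days.
Each full week contributes 4 days from the set (Wed, Thu, Sat, Sun): 13 × 4 = 52.
The 2 extra days are Thursday, Friday — 1 of them qualifies.
Total: 52 + 1 = 53.

53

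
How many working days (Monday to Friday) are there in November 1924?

1 November 1924 is a Saturday.
The range spans 30 days (inclusive of both endpoints).
30 = 7 × 4 + 2, so there are 4 full weeks plus 2 extra days.
Each full week contributes 5 weekdays (Mon–Fri): 4 × 5 = 20.
The 2 extra days are Saturday, Sunday — none qualify.
Total: 20 + 0 = 20.

20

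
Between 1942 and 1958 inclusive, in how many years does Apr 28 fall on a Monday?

3

Day of week of April 28 in each year:
1942: Tue, 1943: Wed, 1944: Fri, 1945: Sat, 1946: Sun, 1947: Mon ✓, 1948: Wed, 1949: Thu, 1950: Fri, 1951: Sat, 1952: Mon ✓, 1953: Tue, 1954: Wed, 1955: Thu, 1956: Sat, 1957: Sun, 1958: Mon ✓
Mondays: 1947, 1952, 1958.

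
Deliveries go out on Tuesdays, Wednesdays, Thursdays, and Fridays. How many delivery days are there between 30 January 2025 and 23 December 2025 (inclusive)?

30 January 2025 is a Thursday.
From 30 January 2025 to 23 December 2025 is 328 days inclusive.
328 = 7 × 46 + 6, so there are 46 full weeks plus 6 extra days.
Each full week contributes 4 days from the set (Tue, Wed, Thu, Fri): 46 × 4 = 184.
The 6 extra days are Thu, Fri, Sat, Sun, Mon, Tue — 3 of them qualify.
Total: 184 + 3 = 187.

187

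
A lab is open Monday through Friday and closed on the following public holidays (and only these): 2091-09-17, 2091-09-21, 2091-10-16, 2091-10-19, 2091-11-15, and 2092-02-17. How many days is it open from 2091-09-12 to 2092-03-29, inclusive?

2091-09-12 is a Wednesday.
The range spans 200 days (inclusive of both endpoints).
200 = 7 × 28 + 4, so there are 28 full weeks plus 4 extra days.
Each full week contributes 5 weekdays (Mon–Fri): 28 × 5 = 140.
The 4 extra days are Wednesday, Thursday, Friday, Saturday — 3 of them qualify.
Total: 140 + 3 = 143.
Holidays: 2091-09-17 (Mon); 2091-09-21 (Fri); 2091-10-16 (Tue); 2091-10-19 (Fri); 2091-11-15 (Thu); 2092-02-17 (Sun).
5 of the 6 holidays fall on weekdays; the rest are weekends and were already excluded.
Business days: 143 − 5 = 138.

138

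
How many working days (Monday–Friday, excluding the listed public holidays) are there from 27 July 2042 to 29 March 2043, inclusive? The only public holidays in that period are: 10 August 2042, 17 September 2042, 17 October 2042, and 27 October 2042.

172

27 July 2042 is a Sunday.
From 27 July 2042 to 29 March 2043 is 246 days inclusive.
246 = 7 × 35 + 1, so there are 35 full weeks plus 1 extra day.
Each full week contributes 5 weekdays (Mon–Fri): 35 × 5 = 175.
The 1 extra day is Sunday — none qualify.
Total: 175 + 0 = 175.
Holidays: 10 August 2042 (Sun); 17 September 2042 (Wed); 17 October 2042 (Fri); 27 October 2042 (Mon).
3 of the 4 holidays fall on weekdays; the rest are weekends and were already excluded.
Business days: 175 − 3 = 172.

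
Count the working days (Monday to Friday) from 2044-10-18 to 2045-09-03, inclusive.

2044-10-18 is a Tuesday.
The range spans 321 days (inclusive of both endpoints).
321 = 7 × 45 + 6, so there are 45 full weeks plus 6 extra days.
Each full week contributes 5 weekdays (Mon–Fri): 45 × 5 = 225.
The 6 extra days are Tuesday, Wednesday, Thursday, Friday, Saturday, Sunday — 4 of them qualify.
Total: 225 + 4 = 229.

229 weekdays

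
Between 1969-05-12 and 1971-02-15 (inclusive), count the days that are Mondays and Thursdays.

185

1969-05-12 is a Monday.
That's 645 days from start to end, counting both.
645 = 7 × 92 + 1, so there are 92 full weeks plus 1 extra day.
Each full week contributes 2 days from the set (Mon, Thu): 92 × 2 = 184.
The 1 extra day is Mon — 1 of them qualifies.
Total: 184 + 1 = 185.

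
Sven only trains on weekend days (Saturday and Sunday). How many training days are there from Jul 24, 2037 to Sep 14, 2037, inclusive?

Jul 24, 2037 is a Friday.
From Jul 24, 2037 to Sep 14, 2037 is 53 days inclusive.
53 = 7 × 7 + 4, so there are 7 full weeks plus 4 extra days.
Each full week contributes 2 weekend days (Sat, Sun): 7 × 2 = 14.
The 4 extra days are Fri, Sat, Sun, Mon — 2 of them qualify.
Total: 14 + 2 = 16.

16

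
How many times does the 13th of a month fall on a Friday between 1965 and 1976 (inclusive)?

Friday-the-13ths by year:
1965: Aug
1966: May
1967: Jan, Oct
1968: Sep, Dec
1969: Jun
1970: Feb, Mar, Nov
1971: Aug
1972: Oct
1973: Apr, Jul
1974: Sep, Dec
1975: Jun
1976: Feb, Aug

19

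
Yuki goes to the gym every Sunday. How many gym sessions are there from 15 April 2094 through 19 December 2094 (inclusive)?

15 April 2094 is a Thursday.
The range spans 249 days (inclusive of both endpoints).
249 = 7 × 35 + 4, so there are 35 full weeks plus 4 extra days.
Each full week contributes one Sunday: 35 so far.
The 4 extra days are Thursday, Friday, Saturday, Sunday — 1 of them qualifies.
Total: 35 + 1 = 36.

36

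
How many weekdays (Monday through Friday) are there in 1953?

January 1, 1953 is a Thursday.
The range spans 365 days (inclusive of both endpoints).
365 = 7 × 52 + 1, so there are 52 full weeks plus 1 extra day.
Each full week contributes 5 weekdays (Mon–Fri): 52 × 5 = 260.
The 1 extra day is Thursday — 1 of them qualifies.
Total: 260 + 1 = 261.

261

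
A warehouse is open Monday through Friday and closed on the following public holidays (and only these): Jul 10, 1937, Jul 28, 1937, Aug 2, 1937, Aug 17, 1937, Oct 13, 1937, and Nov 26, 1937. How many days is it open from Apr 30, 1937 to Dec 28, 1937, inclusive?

Apr 30, 1937 is a Friday.
From Apr 30, 1937 to Dec 28, 1937 is 243 days inclusive.
243 = 7 × 34 + 5, so there are 34 full weeks plus 5 extra days.
Each full week contributes 5 weekdays (Mon–Fri): 34 × 5 = 170.
The 5 extra days are Fri, Sat, Sun, Mon, Tue — 3 of them qualify.
Total: 170 + 3 = 173.
Holidays: Jul 10, 1937 (Sat); Jul 28, 1937 (Wed); Aug 2, 1937 (Mon); Aug 17, 1937 (Tue); Oct 13, 1937 (Wed); Nov 26, 1937 (Fri).
5 of the 6 holidays fall on weekdays; the rest are weekends and were already excluded.
Business days: 173 − 5 = 168.

168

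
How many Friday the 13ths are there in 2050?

The 13th falls on a Friday when the month's 13th has weekday Fri.
Jan 13 is Thu; Feb 13 is Sun; Mar 13 is Sun; Apr 13 is Wed; May 13 is Fri ✓; Jun 13 is Mon; Jul 13 is Wed; Aug 13 is Sat; Sep 13 is Tue; Oct 13 is Thu; Nov 13 is Sun; Dec 13 is Tue.
Friday the 13ths: May.

1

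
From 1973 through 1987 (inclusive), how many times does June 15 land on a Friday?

3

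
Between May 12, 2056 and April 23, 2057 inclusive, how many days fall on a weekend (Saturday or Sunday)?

May 12, 2056 is a Friday.
From May 12, 2056 to April 23, 2057 is 347 days inclusive.
347 = 7 × 49 + 4, so there are 49 full weeks plus 4 extra days.
Each full week contributes 2 weekend days (Sat, Sun): 49 × 2 = 98.
The 4 extra days are Friday, Saturday, Sunday, Monday — 2 of them qualify.
Total: 98 + 2 = 100.

100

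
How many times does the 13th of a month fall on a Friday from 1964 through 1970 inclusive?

12

Friday-the-13ths by year:
1964: Mar, Nov
1965: Aug
1966: May
1967: Jan, Oct
1968: Sep, Dec
1969: Jun
1970: Feb, Mar, Nov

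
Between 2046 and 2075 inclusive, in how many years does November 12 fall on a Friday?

Day of week of November 12 in each year:
2046: Mon, 2047: Tue, 2048: Thu, 2049: Fri ✓, 2050: Sat, 2051: Sun, 2052: Tue, 2053: Wed, 2054: Thu, 2055: Fri ✓, 2056: Sun, 2057: Mon, 2058: Tue, 2059: Wed, 2060: Fri ✓, 2061: Sat, 2062: Sun, 2063: Mon, 2064: Wed, 2065: Thu, 2066: Fri ✓, 2067: Sat, 2068: Mon, 2069: Tue, 2070: Wed, 2071: Thu, 2072: Sat, 2073: Sun, 2074: Mon, 2075: Tue
Fridays: 2049, 2055, 2060, 2066.

4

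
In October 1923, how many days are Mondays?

Oct 1, 1923 is a Monday.
From Oct 1, 1923 to Oct 31, 1923 is 31 days inclusive.
31 = 7 × 4 + 3, so there are 4 full weeks plus 3 extra days.
Each full week contributes one Monday: 4 so far.
The 3 extra days are Mon, Tue, Wed — 1 of them qualifies.
Total: 4 + 1 = 5.

5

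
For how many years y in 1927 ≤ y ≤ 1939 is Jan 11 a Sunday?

Day of week of January 11 in each year:
1927: Tue, 1928: Wed, 1929: Fri, 1930: Sat, 1931: Sun ✓, 1932: Mon, 1933: Wed, 1934: Thu, 1935: Fri, 1936: Sat, 1937: Mon, 1938: Tue, 1939: Wed
Sundays: 1931.

1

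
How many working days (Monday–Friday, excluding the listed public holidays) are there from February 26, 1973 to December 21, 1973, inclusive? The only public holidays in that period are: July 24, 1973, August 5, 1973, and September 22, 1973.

February 26, 1973 is a Monday.
That's 299 days from start to end, counting both.
299 = 7 × 42 + 5, so there are 42 full weeks plus 5 extra days.
Each full week contributes 5 weekdays (Mon–Fri): 42 × 5 = 210.
The 5 extra days are Monday, Tuesday, Wednesday, Thursday, Friday — 5 of them qualify.
Total: 210 + 5 = 215.
Holidays: July 24, 1973 (Tue); August 5, 1973 (Sun); September 22, 1973 (Sat).
1 of the 3 holidays fall on weekdays; the rest are weekends and were already excluded.
Business days: 215 − 1 = 214.

214 working days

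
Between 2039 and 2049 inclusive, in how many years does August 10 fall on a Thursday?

1

Day of week of August 10 in each year:
2039: Wed, 2040: Fri, 2041: Sat, 2042: Sun, 2043: Mon, 2044: Wed, 2045: Thu ✓, 2046: Fri, 2047: Sat, 2048: Mon, 2049: Tue
Thursdays: 2045.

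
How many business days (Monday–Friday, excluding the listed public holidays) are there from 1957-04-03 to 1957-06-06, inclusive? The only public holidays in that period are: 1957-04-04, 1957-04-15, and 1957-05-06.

44

1957-04-03 is a Wednesday.
From 1957-04-03 to 1957-06-06 is 65 days inclusive.
65 = 7 × 9 + 2, so there are 9 full weeks plus 2 extra days.
Each full week contributes 5 weekdays (Mon–Fri): 9 × 5 = 45.
The 2 extra days are Wed, Thu — 2 of them qualify.
Total: 45 + 2 = 47.
Holidays: 1957-04-04 (Thu); 1957-04-15 (Mon); 1957-05-06 (Mon).
All 3 holidays fall on weekdays, so subtract 3.
Business days: 47 − 3 = 44.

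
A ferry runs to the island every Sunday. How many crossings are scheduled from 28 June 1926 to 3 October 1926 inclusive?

14 Sundays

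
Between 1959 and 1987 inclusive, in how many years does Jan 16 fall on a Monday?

Day of week of January 16 in each year:
1959: Fri, 1960: Sat, 1961: Mon ✓, 1962: Tue, 1963: Wed, 1964: Thu, 1965: Sat, 1966: Sun, 1967: Mon ✓, 1968: Tue, 1969: Thu, 1970: Fri, 1971: Sat, 1972: Sun, 1973: Tue, 1974: Wed, 1975: Thu, 1976: Fri, 1977: Sun, 1978: Mon ✓, 1979: Tue, 1980: Wed, 1981: Fri, 1982: Sat, 1983: Sun, 1984: Mon ✓, 1985: Wed, 1986: Thu, 1987: Fri
Mondays: 1961, 1967, 1978, 1984.

4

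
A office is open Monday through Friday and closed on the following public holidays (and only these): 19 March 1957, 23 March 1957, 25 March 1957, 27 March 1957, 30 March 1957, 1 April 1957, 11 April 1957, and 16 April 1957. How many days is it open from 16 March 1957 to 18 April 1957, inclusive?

18

16 March 1957 is a Saturday.
From 16 March 1957 to 18 April 1957 is 34 days inclusive.
34 = 7 × 4 + 6, so there are 4 full weeks plus 6 extra days.
Each full week contributes 5 weekdays (Mon–Fri): 4 × 5 = 20.
The 6 extra days are Saturday, Sunday, Monday, Tuesday, Wednesday, Thursday — 4 of them qualify.
Total: 20 + 4 = 24.
Holidays: 19 March 1957 (Tue); 23 March 1957 (Sat); 25 March 1957 (Mon); 27 March 1957 (Wed); 30 March 1957 (Sat); 1 April 1957 (Mon); 11 April 1957 (Thu); 16 April 1957 (Tue).
6 of the 8 holidays fall on weekdays; the rest are weekends and were already excluded.
Business days: 24 − 6 = 18.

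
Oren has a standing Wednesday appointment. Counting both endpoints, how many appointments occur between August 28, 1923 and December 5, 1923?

15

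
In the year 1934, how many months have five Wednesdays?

4

A month has five Wednesdays exactly when Wednesday falls within its first (length − 28) days.
Jan: 31 days, starts Mon → 5 of Mon, Tue, Wed ✓
Feb: 28 days, starts Thu → 5 of (none)
Mar: 31 days, starts Thu → 5 of Thu, Fri, Sat
Apr: 30 days, starts Sun → 5 of Sun, Mon
May: 31 days, starts Tue → 5 of Tue, Wed, Thu ✓
Jun: 30 days, starts Fri → 5 of Fri, Sat
Jul: 31 days, starts Sun → 5 of Sun, Mon, Tue
Aug: 31 days, starts Wed → 5 of Wed, Thu, Fri ✓
Sep: 30 days, starts Sat → 5 of Sat, Sun
Oct: 31 days, starts Mon → 5 of Mon, Tue, Wed ✓
Nov: 30 days, starts Thu → 5 of Thu, Fri
Dec: 31 days, starts Sat → 5 of Sat, Sun, Mon
Months with five Wednesdays: Jan, May, Aug, Oct.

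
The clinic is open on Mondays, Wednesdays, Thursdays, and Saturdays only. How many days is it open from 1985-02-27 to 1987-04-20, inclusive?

448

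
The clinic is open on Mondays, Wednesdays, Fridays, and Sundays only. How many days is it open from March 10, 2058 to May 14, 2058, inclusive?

38

March 10, 2058 is a Sunday.
From March 10, 2058 to May 14, 2058 is 66 days inclusive.
66 = 7 × 9 + 3, so there are 9 full weeks plus 3 extra days.
Each full week contributes 4 days from the set (Mon, Wed, Fri, Sun): 9 × 4 = 36.
The 3 extra days are Sun, Mon, Tue — 2 of them qualify.
Total: 36 + 2 = 38.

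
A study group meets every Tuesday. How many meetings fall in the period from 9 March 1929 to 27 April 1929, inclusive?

9 March 1929 is a Saturday.
That's 50 days from start to end, counting both.
50 = 7 × 7 + 1, so there are 7 full weeks plus 1 extra day.
Each full week contributes one Tuesday: 7 so far.
The 1 extra day is Sat — none qualify.
Total: 7 + 0 = 7.

7 Tuesdays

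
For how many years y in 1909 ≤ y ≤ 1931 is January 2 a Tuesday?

Day of week of January 2 in each year:
1909: Sat, 1910: Sun, 1911: Mon, 1912: Tue ✓, 1913: Thu, 1914: Fri, 1915: Sat, 1916: Sun, 1917: Tue ✓, 1918: Wed, 1919: Thu, 1920: Fri, 1921: Sun, 1922: Mon, 1923: Tue ✓, 1924: Wed, 1925: Fri, 1926: Sat, 1927: Sun, 1928: Mon, 1929: Wed, 1930: Thu, 1931: Fri
Tuesdays: 1912, 1917, 1923.

3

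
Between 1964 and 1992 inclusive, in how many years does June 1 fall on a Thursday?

Day of week of June 1 in each year:
1964: Mon, 1965: Tue, 1966: Wed, 1967: Thu ✓, 1968: Sat, 1969: Sun, 1970: Mon, 1971: Tue, 1972: Thu ✓, 1973: Fri, 1974: Sat, 1975: Sun, 1976: Tue, 1977: Wed, 1978: Thu ✓, 1979: Fri, 1980: Sun, 1981: Mon, 1982: Tue, 1983: Wed, 1984: Fri, 1985: Sat, 1986: Sun, 1987: Mon, 1988: Wed, 1989: Thu ✓, 1990: Fri, 1991: Sat, 1992: Mon
Thursdays: 1967, 1972, 1978, 1989.

4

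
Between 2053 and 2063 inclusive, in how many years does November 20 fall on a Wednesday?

1

Day of week of November 20 in each year:
2053: Thu, 2054: Fri, 2055: Sat, 2056: Mon, 2057: Tue, 2058: Wed ✓, 2059: Thu, 2060: Sat, 2061: Sun, 2062: Mon, 2063: Tue
Wednesdays: 2058.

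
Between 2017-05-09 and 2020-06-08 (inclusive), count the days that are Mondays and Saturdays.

322

2017-05-09 is a Tuesday.
That's 1127 days from start to end, counting both.
1127 = 7 × 161, so the span is exactly 161 full weeks.
Each full week contributes 2 days from the set (Mon, Sat): 161 × 2 = 322.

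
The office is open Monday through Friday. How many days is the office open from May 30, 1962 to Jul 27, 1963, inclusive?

May 30, 1962 is a Wednesday.
From May 30, 1962 to Jul 27, 1963 is 424 days inclusive.
424 = 7 × 60 + 4, so there are 60 full weeks plus 4 extra days.
Each full week contributes 5 weekdays (Mon–Fri): 60 × 5 = 300.
The 4 extra days are Wed, Thu, Fri, Sat — 3 of them qualify.
Total: 300 + 3 = 303.

303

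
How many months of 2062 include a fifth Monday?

4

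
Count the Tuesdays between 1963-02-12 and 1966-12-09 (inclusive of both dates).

200

1963-02-12 is a Tuesday.
The range spans 1397 days (inclusive of both endpoints).
1397 = 7 × 199 + 4, so there are 199 full weeks plus 4 extra days.
Each full week contributes one Tuesday: 199 so far.
The 4 extra days are Tue, Wed, Thu, Fri — 1 of them qualifies.
Total: 199 + 1 = 200.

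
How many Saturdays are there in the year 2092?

52

January 1, 2092 is a Tuesday.
The range spans 366 days (inclusive of both endpoints).
366 = 7 × 52 + 2, so there are 52 full weeks plus 2 extra days.
Each full week contributes one Saturday: 52 so far.
The 2 extra days are Tuesday, Wednesday — none qualify.
Total: 52 + 0 = 52.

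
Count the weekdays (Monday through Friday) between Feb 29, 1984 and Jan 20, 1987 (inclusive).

755

Feb 29, 1984 is a Wednesday.
From Feb 29, 1984 to Jan 20, 1987 is 1057 days inclusive.
1057 = 7 × 151, so the span is exactly 151 full weeks.
Each full week contributes 5 weekdays (Mon–Fri): 151 × 5 = 755.
Total: 755.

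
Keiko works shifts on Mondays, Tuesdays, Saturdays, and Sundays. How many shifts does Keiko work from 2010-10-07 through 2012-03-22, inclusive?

2010-10-07 is a Thursday.
The range spans 533 days (inclusive of both endpoints).
533 = 7 × 76 + 1, so there are 76 full weeks plus 1 extra day.
Each full week contributes 4 days from the set (Mon, Tue, Sat, Sun): 76 × 4 = 304.
The 1 extra day is Thursday — none qualify.
Total: 304 + 0 = 304.

304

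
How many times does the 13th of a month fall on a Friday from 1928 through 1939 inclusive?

22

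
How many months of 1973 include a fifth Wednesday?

4

A month has five Wednesdays exactly when Wednesday falls within its first (length − 28) days.
Jan: 31 days, starts Mon → 5 of Mon, Tue, Wed ✓
Feb: 28 days, starts Thu → 5 of (none)
Mar: 31 days, starts Thu → 5 of Thu, Fri, Sat
Apr: 30 days, starts Sun → 5 of Sun, Mon
May: 31 days, starts Tue → 5 of Tue, Wed, Thu ✓
Jun: 30 days, starts Fri → 5 of Fri, Sat
Jul: 31 days, starts Sun → 5 of Sun, Mon, Tue
Aug: 31 days, starts Wed → 5 of Wed, Thu, Fri ✓
Sep: 30 days, starts Sat → 5 of Sat, Sun
Oct: 31 days, starts Mon → 5 of Mon, Tue, Wed ✓
Nov: 30 days, starts Thu → 5 of Thu, Fri
Dec: 31 days, starts Sat → 5 of Sat, Sun, Mon
Months with five Wednesdays: Jan, May, Aug, Oct.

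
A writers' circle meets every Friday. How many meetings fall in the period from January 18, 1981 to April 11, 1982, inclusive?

January 18, 1981 is a Sunday.
From January 18, 1981 to April 11, 1982 is 449 days inclusive.
449 = 7 × 64 + 1, so there are 64 full weeks plus 1 extra day.
Each full week contributes one Friday: 64 so far.
The 1 extra day is Sun — none qualify.
Total: 64 + 0 = 64.

64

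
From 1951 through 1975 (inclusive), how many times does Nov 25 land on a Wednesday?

Day of week of November 25 in each year:
1951: Sun, 1952: Tue, 1953: Wed ✓, 1954: Thu, 1955: Fri, 1956: Sun, 1957: Mon, 1958: Tue, 1959: Wed ✓, 1960: Fri, 1961: Sat, 1962: Sun, 1963: Mon, 1964: Wed ✓, 1965: Thu, 1966: Fri, 1967: Sat, 1968: Mon, 1969: Tue, 1970: Wed ✓, 1971: Thu, 1972: Sat, 1973: Sun, 1974: Mon, 1975: Tue
Wednesdays: 1953, 1959, 1964, 1970.

4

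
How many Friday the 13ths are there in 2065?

3

The 13th falls on a Friday when the month's 13th has weekday Fri.
Jan 13 is Tue; Feb 13 is Fri ✓; Mar 13 is Fri ✓; Apr 13 is Mon; May 13 is Wed; Jun 13 is Sat; Jul 13 is Mon; Aug 13 is Thu; Sep 13 is Sun; Oct 13 is Tue; Nov 13 is Fri ✓; Dec 13 is Sun.
Friday the 13ths: Feb, Mar, Nov.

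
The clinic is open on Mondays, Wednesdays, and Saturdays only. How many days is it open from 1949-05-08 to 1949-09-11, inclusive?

1949-05-08 is a Sunday.
The range spans 127 days (inclusive of both endpoints).
127 = 7 × 18 + 1, so there are 18 full weeks plus 1 extra day.
Each full week contributes 3 days from the set (Mon, Wed, Sat): 18 × 3 = 54.
The 1 extra day is Sunday — none qualify.
Total: 54 + 0 = 54.

54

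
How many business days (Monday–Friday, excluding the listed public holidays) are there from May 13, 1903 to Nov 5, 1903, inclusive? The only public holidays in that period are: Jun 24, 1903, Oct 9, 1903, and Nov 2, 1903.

May 13, 1903 is a Wednesday.
From May 13, 1903 to Nov 5, 1903 is 177 days inclusive.
177 = 7 × 25 + 2, so there are 25 full weeks plus 2 extra days.
Each full week contributes 5 weekdays (Mon–Fri): 25 × 5 = 125.
The 2 extra days are Wed, Thu — 2 of them qualify.
Total: 125 + 2 = 127.
Holidays: Jun 24, 1903 (Wed); Oct 9, 1903 (Fri); Nov 2, 1903 (Mon).
All 3 holidays fall on weekdays, so subtract 3.
Business days: 127 − 3 = 124.

124 business days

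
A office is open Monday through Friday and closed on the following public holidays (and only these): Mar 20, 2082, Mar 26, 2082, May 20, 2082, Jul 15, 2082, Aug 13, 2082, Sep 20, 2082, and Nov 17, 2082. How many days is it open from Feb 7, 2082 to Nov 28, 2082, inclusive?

Feb 7, 2082 is a Saturday.
That's 295 days from start to end, counting both.
295 = 7 × 42 + 1, so there are 42 full weeks plus 1 extra day.
Each full week contributes 5 weekdays (Mon–Fri): 42 × 5 = 210.
The 1 extra day is Sat — none qualify.
Total: 210 + 0 = 210.
Holidays: Mar 20, 2082 (Fri); Mar 26, 2082 (Thu); May 20, 2082 (Wed); Jul 15, 2082 (Wed); Aug 13, 2082 (Thu); Sep 20, 2082 (Sun); Nov 17, 2082 (Tue).
6 of the 7 holidays fall on weekdays; the rest are weekends and were already excluded.
Business days: 210 − 6 = 204.

204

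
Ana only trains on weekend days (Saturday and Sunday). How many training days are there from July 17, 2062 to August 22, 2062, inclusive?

10

July 17, 2062 is a Monday.
That's 37 days from start to end, counting both.
37 = 7 × 5 + 2, so there are 5 full weeks plus 2 extra days.
Each full week contributes 2 weekend days (Sat, Sun): 5 × 2 = 10.
The 2 extra days are Mon, Tue — none qualify.
Total: 10 + 0 = 10.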